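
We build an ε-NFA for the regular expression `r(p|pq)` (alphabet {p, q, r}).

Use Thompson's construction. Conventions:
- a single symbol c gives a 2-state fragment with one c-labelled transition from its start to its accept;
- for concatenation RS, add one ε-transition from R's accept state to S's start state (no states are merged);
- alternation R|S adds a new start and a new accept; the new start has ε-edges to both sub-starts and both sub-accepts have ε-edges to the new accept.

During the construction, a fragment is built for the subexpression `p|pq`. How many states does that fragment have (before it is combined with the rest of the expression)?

8

Fragment for `p|pq`:
Each of the 3 symbol leaves contributes a 2-state fragment.
  pq — 4 states
  p|pq — 8 states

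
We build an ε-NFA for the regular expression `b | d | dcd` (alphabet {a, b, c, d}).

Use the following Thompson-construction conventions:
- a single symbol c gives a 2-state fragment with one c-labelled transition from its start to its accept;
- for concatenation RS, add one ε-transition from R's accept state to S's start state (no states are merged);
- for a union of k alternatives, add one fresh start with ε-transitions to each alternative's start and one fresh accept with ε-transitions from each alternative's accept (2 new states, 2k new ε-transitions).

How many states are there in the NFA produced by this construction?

Recursing over subexpressions:
Each of the 5 symbol leaves contributes a 2-state fragment.
  dcd → 6 states
  b | d | dcd → 12 states

12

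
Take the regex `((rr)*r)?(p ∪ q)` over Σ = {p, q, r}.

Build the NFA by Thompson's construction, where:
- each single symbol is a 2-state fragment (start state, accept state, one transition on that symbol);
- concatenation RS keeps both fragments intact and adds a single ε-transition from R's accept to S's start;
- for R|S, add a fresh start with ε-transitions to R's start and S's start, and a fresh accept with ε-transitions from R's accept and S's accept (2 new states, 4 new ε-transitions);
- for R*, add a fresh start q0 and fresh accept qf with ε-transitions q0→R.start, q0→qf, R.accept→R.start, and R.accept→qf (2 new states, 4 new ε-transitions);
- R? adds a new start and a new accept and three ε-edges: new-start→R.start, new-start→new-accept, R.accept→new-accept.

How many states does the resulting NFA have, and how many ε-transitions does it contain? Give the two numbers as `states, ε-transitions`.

Recursing over subexpressions:
Each of the 5 symbol leaves contributes 2 states and 0 ε-transitions.
  rr — 4 states, 1 ε-transition
  (rr)* — 6 states, 5 ε-transitions
  (rr)*r — 8 states, 6 ε-transitions
  ((rr)*r)? — 10 states, 9 ε-transitions
  p ∪ q — 6 states, 4 ε-transitions
  ((rr)*r)?(p ∪ q) — 16 states, 14 ε-transitions

16, 14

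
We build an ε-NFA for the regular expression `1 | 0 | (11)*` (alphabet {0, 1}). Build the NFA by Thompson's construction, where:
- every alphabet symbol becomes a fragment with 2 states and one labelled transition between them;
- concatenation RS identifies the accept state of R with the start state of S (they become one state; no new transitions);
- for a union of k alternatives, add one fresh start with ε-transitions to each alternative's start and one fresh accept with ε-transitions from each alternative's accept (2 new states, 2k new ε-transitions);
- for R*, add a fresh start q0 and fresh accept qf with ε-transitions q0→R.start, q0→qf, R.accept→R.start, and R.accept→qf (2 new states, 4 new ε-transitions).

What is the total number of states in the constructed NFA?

11

Bottom-up over the parse tree:
Each of the 4 symbol leaves contributes a 2-state fragment.
  11 → 3 states
  (11)* → 5 states
  1 | 0 | (11)* → 11 states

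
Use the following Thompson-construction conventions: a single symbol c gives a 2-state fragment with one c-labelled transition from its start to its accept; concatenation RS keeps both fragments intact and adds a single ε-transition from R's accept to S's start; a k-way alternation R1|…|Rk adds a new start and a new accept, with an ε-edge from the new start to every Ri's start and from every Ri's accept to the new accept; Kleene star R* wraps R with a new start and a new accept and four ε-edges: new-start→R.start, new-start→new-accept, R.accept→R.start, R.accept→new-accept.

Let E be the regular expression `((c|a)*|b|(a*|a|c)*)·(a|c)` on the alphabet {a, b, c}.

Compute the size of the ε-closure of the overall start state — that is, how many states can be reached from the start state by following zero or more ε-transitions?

Work bottom-up. For each fragment F, track |ε-closure(F.start)| and whether F's accept lies in that closure (i.e. whether F accepts ε). A single-symbol fragment has closure size 1 and does not accept ε.
  c|a → new start ε-reaches every alternative's start; none of them accept ε, so the new accept is not reached: |ε-closure| = 1 + 1 + 1 = 3
  (c|a)* → the star's fresh start ε-reaches both the body's start and the fresh accept: |ε-closure| = 2 + 3 = 5
  a* → the star's fresh start ε-reaches both the body's start and the fresh accept: |ε-closure| = 2 + 1 = 3
  a*|a|c → new start ε-reaches every alternative's start; at least one alternative accepts ε, so the union's new accept is reached too: |ε-closure| = 1 + 3 + 1 + 1 + 1 = 7
  (a*|a|c)* → |ε-closure| = 1 (new start) + 7 (body) + 1 (new accept) = 9
  (c|a)*|b|(a*|a|c)* → new start ε-reaches every alternative's start; at least one alternative accepts ε, so the union's new accept is reached too: |ε-closure| = 1 + 5 + 1 + 9 + 1 = 17
  a|c → |ε-closure| = 1 + 1 + 1 = 3 (the new accept is not ε-reachable since no branch accepts ε)
  ((c|a)*|b|(a*|a|c)*)·(a|c) → the left operand accepts ε, so the closure extends into the next operand (via the concat ε-link); |ε-closure| = 17 + 3 = 20

20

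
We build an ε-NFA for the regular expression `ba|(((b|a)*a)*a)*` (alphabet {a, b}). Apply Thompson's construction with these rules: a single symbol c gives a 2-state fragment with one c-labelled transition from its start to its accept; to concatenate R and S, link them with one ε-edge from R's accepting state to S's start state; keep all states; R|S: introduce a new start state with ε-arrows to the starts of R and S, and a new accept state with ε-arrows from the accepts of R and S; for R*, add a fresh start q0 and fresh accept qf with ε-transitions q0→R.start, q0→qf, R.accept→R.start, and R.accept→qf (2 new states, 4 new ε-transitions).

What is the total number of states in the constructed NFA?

22

By structural recursion:
Each of the 6 symbol leaves contributes a 2-state fragment.
  ba = 4 states
  b|a = 6 states
  (b|a)* = 8 states
  (b|a)*a = 10 states
  ((b|a)*a)* = 12 states
  ((b|a)*a)*a = 14 states
  (((b|a)*a)*a)* = 16 states
  ba|(((b|a)*a)*a)* = 22 states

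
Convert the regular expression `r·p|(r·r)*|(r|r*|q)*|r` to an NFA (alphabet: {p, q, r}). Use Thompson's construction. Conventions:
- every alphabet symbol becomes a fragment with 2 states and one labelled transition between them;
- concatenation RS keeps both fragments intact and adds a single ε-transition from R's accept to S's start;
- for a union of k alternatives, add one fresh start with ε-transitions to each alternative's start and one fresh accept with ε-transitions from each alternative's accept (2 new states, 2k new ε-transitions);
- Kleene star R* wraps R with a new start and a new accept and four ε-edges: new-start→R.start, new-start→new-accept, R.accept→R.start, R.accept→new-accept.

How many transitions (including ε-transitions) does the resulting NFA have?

Recursing over subexpressions:
Each of the 8 symbol leaves contributes 1 transition (1 symbol, 0 ε).
  r·p : 3 transitions (2 symbol, 1 ε)
  r·r : 3 transitions (2 symbol, 1 ε)
  (r·r)* : 7 transitions (2 symbol, 5 ε)
  r* : 5 transitions (1 symbol, 4 ε)
  r|r*|q : 13 transitions (3 symbol, 10 ε)
  (r|r*|q)* : 17 transitions (3 symbol, 14 ε)
  r·p|(r·r)*|(r|r*|q)*|r : 36 transitions (8 symbol, 28 ε)

36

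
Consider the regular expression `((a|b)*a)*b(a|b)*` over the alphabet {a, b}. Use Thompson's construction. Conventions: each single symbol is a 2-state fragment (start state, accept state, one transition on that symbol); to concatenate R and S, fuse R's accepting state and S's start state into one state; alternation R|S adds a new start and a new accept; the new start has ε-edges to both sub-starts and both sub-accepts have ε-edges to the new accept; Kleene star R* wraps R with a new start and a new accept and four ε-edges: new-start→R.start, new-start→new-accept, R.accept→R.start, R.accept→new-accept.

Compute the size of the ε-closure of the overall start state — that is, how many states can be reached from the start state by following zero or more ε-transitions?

7

Work bottom-up. For each fragment F, track |ε-closure(F.start)| and whether F's accept lies in that closure (i.e. whether F accepts ε). A single-symbol fragment has closure size 1 and does not accept ε.
  a|b → new start ε-reaches every alternative's start; none of them accept ε, so the new accept is not reached: |closure| = 1 + 1 + 1 = 3
  (a|b)* → |closure| = 1 (new start) + 3 (body) + 1 (new accept) = 5
  (a|b)*a → the left operand accepts ε, so the closure extends into the next operand (the shared merged state is already counted); |closure| = 5 + (1−1) = 5
  ((a|b)*a)* → |closure| = 1 (new start) + 5 (body) + 1 (new accept) = 7
  a|b → |closure| = 1 + 1 + 1 = 3 (the new accept is not ε-reachable since no branch accepts ε)
  (a|b)* → the star's fresh start ε-reaches both the body's start and the fresh accept: |closure| = 2 + 3 = 5
  ((a|b)*a)*b(a|b)* → the left operand accepts ε, so the closure extends into the next operand (the shared merged state is already counted); |closure| = 7 + (1−1) = 7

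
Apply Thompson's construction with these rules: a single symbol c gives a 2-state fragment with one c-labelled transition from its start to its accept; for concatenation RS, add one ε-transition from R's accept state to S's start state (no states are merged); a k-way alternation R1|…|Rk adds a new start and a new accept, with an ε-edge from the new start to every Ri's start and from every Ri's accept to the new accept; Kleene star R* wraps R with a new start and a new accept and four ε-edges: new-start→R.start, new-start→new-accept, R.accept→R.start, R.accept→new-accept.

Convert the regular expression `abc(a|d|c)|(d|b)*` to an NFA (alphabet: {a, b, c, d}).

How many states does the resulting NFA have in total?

24

Recursing over subexpressions:
Each of the 8 symbol leaves contributes a 2-state fragment.
  a|d|c : 8 states
  abc(a|d|c) : 14 states
  d|b : 6 states
  (d|b)* : 8 states
  abc(a|d|c)|(d|b)* : 24 states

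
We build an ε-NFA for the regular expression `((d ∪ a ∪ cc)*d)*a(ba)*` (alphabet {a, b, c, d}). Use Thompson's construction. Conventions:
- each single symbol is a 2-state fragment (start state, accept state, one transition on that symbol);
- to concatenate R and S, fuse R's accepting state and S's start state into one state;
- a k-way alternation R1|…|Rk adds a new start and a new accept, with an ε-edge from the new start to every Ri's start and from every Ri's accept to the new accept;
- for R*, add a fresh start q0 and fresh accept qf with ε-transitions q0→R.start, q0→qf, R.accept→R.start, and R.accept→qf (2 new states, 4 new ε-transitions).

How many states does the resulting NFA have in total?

Bottom-up over the parse tree:
Each of the 8 symbol leaves contributes a 2-state fragment.
  cc : 3 states
  d ∪ a ∪ cc : 9 states
  (d ∪ a ∪ cc)* : 11 states
  (d ∪ a ∪ cc)*d : 12 states
  ((d ∪ a ∪ cc)*d)* : 14 states
  ba : 3 states
  (ba)* : 5 states
  ((d ∪ a ∪ cc)*d)*a(ba)* : 19 states

19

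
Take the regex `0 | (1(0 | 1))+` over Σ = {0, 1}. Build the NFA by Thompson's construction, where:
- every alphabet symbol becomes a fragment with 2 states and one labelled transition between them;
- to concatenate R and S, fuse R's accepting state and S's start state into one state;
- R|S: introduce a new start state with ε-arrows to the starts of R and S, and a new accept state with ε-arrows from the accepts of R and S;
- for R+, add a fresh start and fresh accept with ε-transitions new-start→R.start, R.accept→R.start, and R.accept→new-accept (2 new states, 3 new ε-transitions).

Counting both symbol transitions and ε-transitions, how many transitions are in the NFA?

15

Bottom-up over the parse tree:
Each of the 4 symbol leaves contributes 1 transition (1 symbol, 0 ε).
  0 | 1 → 6 transitions (2 symbol, 4 ε)
  1(0 | 1) → 7 transitions (3 symbol, 4 ε)
  (1(0 | 1))+ → 10 transitions (3 symbol, 7 ε)
  0 | (1(0 | 1))+ → 15 transitions (4 symbol, 11 ε)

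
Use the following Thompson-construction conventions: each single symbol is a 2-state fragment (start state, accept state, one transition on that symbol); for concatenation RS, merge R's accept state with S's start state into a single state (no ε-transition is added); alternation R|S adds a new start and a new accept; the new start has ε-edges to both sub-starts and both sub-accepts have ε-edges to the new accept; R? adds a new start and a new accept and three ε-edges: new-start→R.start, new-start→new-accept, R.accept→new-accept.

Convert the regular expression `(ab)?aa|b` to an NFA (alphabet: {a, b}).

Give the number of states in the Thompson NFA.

Building bottom-up:
Each of the 5 symbol leaves contributes a 2-state fragment.
  ab : 3 states
  (ab)? : 5 states
  (ab)?aa : 7 states
  (ab)?aa|b : 11 states

11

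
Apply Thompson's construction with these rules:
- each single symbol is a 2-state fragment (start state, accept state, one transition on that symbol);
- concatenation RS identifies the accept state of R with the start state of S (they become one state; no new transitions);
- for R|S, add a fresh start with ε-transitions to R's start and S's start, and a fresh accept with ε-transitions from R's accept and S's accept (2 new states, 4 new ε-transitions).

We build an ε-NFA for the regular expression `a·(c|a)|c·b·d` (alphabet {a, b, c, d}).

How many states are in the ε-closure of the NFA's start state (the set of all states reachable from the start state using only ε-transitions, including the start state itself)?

3

Work bottom-up. For each fragment F, track |ε-closure(F.start)| and whether F's accept lies in that closure (i.e. whether F accepts ε). A single-symbol fragment has closure size 1 and does not accept ε.
  c|a → new start ε-reaches every alternative's start; none of them accept ε, so the new accept is not reached: C = 1 + 1 + 1 = 3
  a·(c|a) → C equals the left operand's closure size = 1 (its accept is not ε-reachable, so the closure stops there)
  c·b·d → same as the first factor's closure: C = 1
  a·(c|a)|c·b·d → C = 1 + 1 + 1 = 3 (the new accept is not ε-reachable since no branch accepts ε)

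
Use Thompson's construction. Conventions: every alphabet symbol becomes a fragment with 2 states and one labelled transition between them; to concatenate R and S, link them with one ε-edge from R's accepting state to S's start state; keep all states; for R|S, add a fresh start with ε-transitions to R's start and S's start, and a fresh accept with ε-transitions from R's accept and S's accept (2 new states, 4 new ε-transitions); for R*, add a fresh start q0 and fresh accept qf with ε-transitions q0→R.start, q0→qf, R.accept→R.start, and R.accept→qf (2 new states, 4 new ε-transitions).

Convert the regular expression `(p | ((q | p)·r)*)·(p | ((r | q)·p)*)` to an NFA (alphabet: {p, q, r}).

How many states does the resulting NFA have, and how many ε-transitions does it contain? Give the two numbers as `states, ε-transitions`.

Recursing over subexpressions:
Each of the 8 symbol leaves contributes 2 states and 0 ε-transitions.
  q | p : 6 states, 4 ε-transitions
  (q | p)·r : 8 states, 5 ε-transitions
  ((q | p)·r)* : 10 states, 9 ε-transitions
  p | ((q | p)·r)* : 14 states, 13 ε-transitions
  r | q : 6 states, 4 ε-transitions
  (r | q)·p : 8 states, 5 ε-transitions
  ((r | q)·p)* : 10 states, 9 ε-transitions
  p | ((r | q)·p)* : 14 states, 13 ε-transitions
  (p | ((q | p)·r)*)·(p | ((r | q)·p)*) : 28 states, 27 ε-transitions

28, 27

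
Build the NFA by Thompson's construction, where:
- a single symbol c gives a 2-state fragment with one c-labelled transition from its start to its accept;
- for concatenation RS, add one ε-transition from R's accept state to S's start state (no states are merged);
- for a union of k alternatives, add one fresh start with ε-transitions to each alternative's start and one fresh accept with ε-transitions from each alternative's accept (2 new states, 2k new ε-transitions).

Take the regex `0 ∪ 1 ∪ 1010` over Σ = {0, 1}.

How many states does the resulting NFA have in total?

14

By structural recursion:
Each of the 6 symbol leaves contributes a 2-state fragment.
  1010 → 8 states
  0 ∪ 1 ∪ 1010 → 14 states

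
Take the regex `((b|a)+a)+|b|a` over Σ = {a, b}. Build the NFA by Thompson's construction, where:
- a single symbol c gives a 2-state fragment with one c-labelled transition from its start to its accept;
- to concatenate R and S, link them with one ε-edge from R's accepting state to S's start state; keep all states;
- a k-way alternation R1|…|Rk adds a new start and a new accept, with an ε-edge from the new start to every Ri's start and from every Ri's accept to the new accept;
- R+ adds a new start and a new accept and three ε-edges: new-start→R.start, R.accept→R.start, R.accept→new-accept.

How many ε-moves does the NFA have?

Recursing over subexpressions:
Each of the 5 symbol leaves contributes 0 ε-transitions.
  b|a = 4 ε-transitions
  (b|a)+ = 7 ε-transitions
  (b|a)+a = 8 ε-transitions
  ((b|a)+a)+ = 11 ε-transitions
  ((b|a)+a)+|b|a = 17 ε-transitions

17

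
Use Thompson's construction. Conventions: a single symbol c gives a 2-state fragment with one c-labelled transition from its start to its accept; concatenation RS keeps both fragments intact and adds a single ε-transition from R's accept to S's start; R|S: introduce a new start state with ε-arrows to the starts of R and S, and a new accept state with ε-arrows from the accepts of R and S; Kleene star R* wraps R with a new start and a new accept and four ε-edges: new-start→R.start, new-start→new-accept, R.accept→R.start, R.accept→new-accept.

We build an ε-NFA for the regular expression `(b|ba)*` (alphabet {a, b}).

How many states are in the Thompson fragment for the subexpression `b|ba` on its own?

8

Fragment for `b|ba`:
Each of the 3 symbol leaves contributes a 2-state fragment.
  ba — 4 states
  b|ba — 8 states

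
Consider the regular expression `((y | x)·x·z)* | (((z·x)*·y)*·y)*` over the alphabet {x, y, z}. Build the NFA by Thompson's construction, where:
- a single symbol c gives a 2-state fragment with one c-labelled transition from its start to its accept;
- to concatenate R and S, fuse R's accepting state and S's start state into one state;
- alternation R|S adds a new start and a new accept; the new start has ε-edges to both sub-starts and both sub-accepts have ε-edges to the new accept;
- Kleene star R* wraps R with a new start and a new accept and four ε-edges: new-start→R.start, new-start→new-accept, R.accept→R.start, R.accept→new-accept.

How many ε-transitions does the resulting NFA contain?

24

Recursing over subexpressions:
Each of the 8 symbol leaves contributes 0 ε-transitions.
  y | x — 4 ε-transitions
  (y | x)·x·z — 4 ε-transitions
  ((y | x)·x·z)* — 8 ε-transitions
  z·x — 0 ε-transitions
  (z·x)* — 4 ε-transitions
  (z·x)*·y — 4 ε-transitions
  ((z·x)*·y)* — 8 ε-transitions
  ((z·x)*·y)*·y — 8 ε-transitions
  (((z·x)*·y)*·y)* — 12 ε-transitions
  ((y | x)·x·z)* | (((z·x)*·y)*·y)* — 24 ε-transitions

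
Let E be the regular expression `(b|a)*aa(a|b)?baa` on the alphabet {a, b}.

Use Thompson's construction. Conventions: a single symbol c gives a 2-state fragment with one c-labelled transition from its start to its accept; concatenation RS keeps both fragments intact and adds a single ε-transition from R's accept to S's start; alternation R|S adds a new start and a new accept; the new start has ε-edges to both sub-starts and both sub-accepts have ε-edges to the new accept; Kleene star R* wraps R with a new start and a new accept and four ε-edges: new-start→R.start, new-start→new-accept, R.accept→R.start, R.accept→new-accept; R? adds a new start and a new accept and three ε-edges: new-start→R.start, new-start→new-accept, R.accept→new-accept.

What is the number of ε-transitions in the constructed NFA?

By structural recursion:
Each of the 9 symbol leaves contributes 0 ε-transitions.
  b|a → 4 ε-transitions
  (b|a)* → 8 ε-transitions
  a|b → 4 ε-transitions
  (a|b)? → 7 ε-transitions
  (b|a)*aa(a|b)?baa → 21 ε-transitions

21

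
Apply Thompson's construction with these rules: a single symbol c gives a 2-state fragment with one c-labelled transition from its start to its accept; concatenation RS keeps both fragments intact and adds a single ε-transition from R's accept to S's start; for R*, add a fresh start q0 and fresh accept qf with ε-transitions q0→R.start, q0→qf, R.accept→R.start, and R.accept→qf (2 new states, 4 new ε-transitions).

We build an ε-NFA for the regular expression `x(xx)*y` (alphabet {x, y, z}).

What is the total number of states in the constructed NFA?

10

Recursing over subexpressions:
Each of the 4 symbol leaves contributes a 2-state fragment.
  xx = 4 states
  (xx)* = 6 states
  x(xx)*y = 10 states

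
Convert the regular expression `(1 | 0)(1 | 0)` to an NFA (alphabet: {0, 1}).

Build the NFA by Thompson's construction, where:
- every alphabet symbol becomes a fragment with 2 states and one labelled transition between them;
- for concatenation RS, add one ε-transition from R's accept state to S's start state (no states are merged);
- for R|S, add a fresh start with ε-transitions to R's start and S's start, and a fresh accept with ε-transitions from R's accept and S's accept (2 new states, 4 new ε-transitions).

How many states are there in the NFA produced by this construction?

Recursing over subexpressions:
Each of the 4 symbol leaves contributes a 2-state fragment.
  1 | 0 → 6 states
  1 | 0 → 6 states
  (1 | 0)(1 | 0) → 12 states

12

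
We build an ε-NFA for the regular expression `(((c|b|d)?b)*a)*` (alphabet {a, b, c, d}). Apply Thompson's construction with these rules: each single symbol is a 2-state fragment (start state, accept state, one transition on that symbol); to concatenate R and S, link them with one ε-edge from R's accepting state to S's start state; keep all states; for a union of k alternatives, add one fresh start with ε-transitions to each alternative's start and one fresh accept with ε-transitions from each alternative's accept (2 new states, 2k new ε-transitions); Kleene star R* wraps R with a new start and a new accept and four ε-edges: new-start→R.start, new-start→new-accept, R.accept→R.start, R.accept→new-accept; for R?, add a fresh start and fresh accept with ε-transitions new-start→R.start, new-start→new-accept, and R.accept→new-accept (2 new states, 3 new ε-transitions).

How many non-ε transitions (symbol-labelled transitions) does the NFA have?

5

Bottom-up over the parse tree:
Each of the 5 symbol leaves contributes exactly 1 symbol transition.
  c|b|d — 3 symbol transitions
  (c|b|d)? — 3 symbol transitions
  (c|b|d)?b — 4 symbol transitions
  ((c|b|d)?b)* — 4 symbol transitions
  ((c|b|d)?b)*a — 5 symbol transitions
  (((c|b|d)?b)*a)* — 5 symbol transitions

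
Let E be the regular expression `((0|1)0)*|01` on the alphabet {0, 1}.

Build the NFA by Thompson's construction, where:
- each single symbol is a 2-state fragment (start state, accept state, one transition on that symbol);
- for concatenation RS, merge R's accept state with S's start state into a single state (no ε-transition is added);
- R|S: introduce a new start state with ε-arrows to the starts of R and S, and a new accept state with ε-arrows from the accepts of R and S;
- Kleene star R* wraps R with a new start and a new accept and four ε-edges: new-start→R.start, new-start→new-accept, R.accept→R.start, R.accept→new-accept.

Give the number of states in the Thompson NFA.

14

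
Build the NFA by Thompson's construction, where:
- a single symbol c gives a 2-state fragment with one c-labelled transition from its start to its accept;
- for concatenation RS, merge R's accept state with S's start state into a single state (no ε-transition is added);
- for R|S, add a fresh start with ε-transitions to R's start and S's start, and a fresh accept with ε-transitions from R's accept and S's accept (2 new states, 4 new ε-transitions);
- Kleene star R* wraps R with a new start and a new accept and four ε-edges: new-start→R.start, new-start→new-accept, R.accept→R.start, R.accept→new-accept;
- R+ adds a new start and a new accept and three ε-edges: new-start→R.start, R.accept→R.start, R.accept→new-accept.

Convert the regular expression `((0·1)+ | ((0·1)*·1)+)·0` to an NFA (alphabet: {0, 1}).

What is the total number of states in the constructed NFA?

16

Building bottom-up:
Each of the 6 symbol leaves contributes a 2-state fragment.
  0·1 — 3 states
  (0·1)+ — 5 states
  0·1 — 3 states
  (0·1)* — 5 states
  (0·1)*·1 — 6 states
  ((0·1)*·1)+ — 8 states
  (0·1)+ | ((0·1)*·1)+ — 15 states
  ((0·1)+ | ((0·1)*·1)+)·0 — 16 states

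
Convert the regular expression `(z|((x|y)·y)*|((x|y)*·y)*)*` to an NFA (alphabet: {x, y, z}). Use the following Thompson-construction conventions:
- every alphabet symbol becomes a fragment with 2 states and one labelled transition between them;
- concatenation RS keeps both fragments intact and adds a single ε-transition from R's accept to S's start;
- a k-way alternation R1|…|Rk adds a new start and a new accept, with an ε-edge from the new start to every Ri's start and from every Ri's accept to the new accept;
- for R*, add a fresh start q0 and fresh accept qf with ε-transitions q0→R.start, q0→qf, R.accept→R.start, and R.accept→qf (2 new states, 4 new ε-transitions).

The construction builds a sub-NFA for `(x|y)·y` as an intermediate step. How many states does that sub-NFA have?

8

Fragment for `(x|y)·y`:
Each of the 3 symbol leaves contributes a 2-state fragment.
  x|y = 6 states
  (x|y)·y = 8 states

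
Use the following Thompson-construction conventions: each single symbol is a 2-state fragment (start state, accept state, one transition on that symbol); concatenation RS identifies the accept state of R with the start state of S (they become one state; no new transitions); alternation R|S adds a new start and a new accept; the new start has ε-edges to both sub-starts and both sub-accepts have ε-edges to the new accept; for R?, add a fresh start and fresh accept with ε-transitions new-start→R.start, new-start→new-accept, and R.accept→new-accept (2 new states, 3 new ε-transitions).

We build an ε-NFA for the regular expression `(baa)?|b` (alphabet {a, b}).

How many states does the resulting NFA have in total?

Building bottom-up:
Each of the 4 symbol leaves contributes a 2-state fragment.
  baa = 4 states
  (baa)? = 6 states
  (baa)?|b = 10 states

10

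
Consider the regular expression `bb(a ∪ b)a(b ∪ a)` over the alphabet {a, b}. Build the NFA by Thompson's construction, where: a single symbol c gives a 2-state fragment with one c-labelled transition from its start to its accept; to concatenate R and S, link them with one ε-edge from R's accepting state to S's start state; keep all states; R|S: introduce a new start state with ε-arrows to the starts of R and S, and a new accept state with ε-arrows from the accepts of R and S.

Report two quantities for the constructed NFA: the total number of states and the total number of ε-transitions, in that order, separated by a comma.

18, 12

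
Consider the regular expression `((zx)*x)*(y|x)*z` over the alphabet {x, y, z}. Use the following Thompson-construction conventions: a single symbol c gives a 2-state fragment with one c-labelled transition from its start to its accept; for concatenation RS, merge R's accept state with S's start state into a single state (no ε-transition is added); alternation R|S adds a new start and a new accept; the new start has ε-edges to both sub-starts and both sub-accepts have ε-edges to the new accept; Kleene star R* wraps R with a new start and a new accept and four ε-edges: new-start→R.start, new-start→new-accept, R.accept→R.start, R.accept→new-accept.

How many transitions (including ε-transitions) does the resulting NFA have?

22

Per subexpression:
Each of the 6 symbol leaves contributes 1 transition (1 symbol, 0 ε).
  zx — 2 transitions (2 symbol, 0 ε)
  (zx)* — 6 transitions (2 symbol, 4 ε)
  (zx)*x — 7 transitions (3 symbol, 4 ε)
  ((zx)*x)* — 11 transitions (3 symbol, 8 ε)
  y|x — 6 transitions (2 symbol, 4 ε)
  (y|x)* — 10 transitions (2 symbol, 8 ε)
  ((zx)*x)*(y|x)*z — 22 transitions (6 symbol, 16 ε)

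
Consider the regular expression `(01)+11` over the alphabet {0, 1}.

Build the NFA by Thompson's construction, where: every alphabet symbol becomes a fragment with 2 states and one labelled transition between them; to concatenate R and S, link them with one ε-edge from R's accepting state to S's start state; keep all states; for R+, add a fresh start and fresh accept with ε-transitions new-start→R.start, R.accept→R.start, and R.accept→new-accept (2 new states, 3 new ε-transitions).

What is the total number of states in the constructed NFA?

10

Per subexpression:
Each of the 4 symbol leaves contributes a 2-state fragment.
  01 → 4 states
  (01)+ → 6 states
  (01)+11 → 10 states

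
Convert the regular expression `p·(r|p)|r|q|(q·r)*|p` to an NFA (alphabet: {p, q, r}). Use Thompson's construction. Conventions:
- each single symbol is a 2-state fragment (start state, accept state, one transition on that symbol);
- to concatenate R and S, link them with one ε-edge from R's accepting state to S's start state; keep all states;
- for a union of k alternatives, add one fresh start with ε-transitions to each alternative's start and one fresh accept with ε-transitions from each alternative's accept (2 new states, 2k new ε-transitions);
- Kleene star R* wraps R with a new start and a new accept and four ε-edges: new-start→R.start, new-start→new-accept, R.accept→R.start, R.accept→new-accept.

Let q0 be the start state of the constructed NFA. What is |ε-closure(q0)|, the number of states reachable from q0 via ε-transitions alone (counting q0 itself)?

Let C(F) = |ε-closure(F.start)| within fragment F, and note whether F accepts ε. Symbol fragments have C = 1 and do not accept ε. Then:
  r|p — |closure| = 1 + 1 + 1 = 3 (the new accept is not ε-reachable since no branch accepts ε)
  p·(r|p) — |closure| equals the left operand's closure size = 1 (its accept is not ε-reachable, so the closure stops there)
  q·r — |closure| equals the left operand's closure size = 1 (its accept is not ε-reachable, so the closure stops there)
  (q·r)* — |closure| = 1 (new start) + 1 (body) + 1 (new accept) = 3
  p·(r|p)|r|q|(q·r)*|p — |closure| = 1 (new start) + (1 + 1 + 1 + 3 + 1) + 1 (new accept, since some branch ε-reaches its own accept) = 9

9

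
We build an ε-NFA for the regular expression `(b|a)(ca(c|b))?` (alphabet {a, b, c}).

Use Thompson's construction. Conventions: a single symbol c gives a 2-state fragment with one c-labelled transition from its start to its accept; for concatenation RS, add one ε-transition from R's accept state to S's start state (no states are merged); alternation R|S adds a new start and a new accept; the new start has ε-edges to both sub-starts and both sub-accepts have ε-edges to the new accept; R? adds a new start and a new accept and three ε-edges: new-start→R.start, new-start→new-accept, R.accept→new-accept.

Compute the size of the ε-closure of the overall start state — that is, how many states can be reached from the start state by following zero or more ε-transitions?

Let C(F) = |ε-closure(F.start)| within fragment F, and note whether F accepts ε. Symbol fragments have C = 1 and do not accept ε. Then:
  b|a : |ε-closure| = 1 + 1 + 1 = 3 (the new accept is not ε-reachable since no branch accepts ε)
  c|b : |ε-closure| = 1 + 1 + 1 = 3 (the new accept is not ε-reachable since no branch accepts ε)
  ca(c|b) : |ε-closure| equals the left operand's closure size = 1 (its accept is not ε-reachable, so the closure stops there)
  (ca(c|b))? : new start has ε-edges to the inner start and to the new accept, so |ε-closure| = 2 + 1 = 3
  (b|a)(ca(c|b))? : same as the first factor's closure: |ε-closure| = 3

3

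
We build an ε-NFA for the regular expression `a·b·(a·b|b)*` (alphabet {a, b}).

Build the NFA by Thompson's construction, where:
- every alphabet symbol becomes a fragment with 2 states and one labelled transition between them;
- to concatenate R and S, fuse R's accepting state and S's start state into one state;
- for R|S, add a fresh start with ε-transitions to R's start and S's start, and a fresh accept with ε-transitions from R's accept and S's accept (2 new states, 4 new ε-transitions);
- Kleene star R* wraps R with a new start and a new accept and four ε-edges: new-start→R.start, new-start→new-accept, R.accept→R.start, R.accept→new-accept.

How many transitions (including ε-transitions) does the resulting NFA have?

By structural recursion:
Each of the 5 symbol leaves contributes 1 transition (1 symbol, 0 ε).
  a·b = 2 transitions (2 symbol, 0 ε)
  a·b|b = 7 transitions (3 symbol, 4 ε)
  (a·b|b)* = 11 transitions (3 symbol, 8 ε)
  a·b·(a·b|b)* = 13 transitions (5 symbol, 8 ε)

13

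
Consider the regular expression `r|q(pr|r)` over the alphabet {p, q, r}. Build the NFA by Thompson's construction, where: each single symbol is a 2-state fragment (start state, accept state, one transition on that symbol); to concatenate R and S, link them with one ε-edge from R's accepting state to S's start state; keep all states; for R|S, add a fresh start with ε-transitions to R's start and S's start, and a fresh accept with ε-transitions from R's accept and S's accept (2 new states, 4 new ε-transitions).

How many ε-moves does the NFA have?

10

Bottom-up over the parse tree:
Each of the 5 symbol leaves contributes 0 ε-transitions.
  pr → 1 ε-transition
  pr|r → 5 ε-transitions
  q(pr|r) → 6 ε-transitions
  r|q(pr|r) → 10 ε-transitions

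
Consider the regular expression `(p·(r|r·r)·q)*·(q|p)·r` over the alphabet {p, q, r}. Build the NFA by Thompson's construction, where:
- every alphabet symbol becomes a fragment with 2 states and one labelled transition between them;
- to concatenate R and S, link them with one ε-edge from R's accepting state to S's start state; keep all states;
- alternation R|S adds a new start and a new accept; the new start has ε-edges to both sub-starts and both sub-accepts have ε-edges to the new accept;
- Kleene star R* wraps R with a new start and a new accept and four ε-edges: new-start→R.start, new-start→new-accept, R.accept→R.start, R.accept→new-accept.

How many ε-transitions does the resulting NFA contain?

By structural recursion:
Each of the 8 symbol leaves contributes 0 ε-transitions.
  r·r — 1 ε-transition
  r|r·r — 5 ε-transitions
  p·(r|r·r)·q — 7 ε-transitions
  (p·(r|r·r)·q)* — 11 ε-transitions
  q|p — 4 ε-transitions
  (p·(r|r·r)·q)*·(q|p)·r — 17 ε-transitions

17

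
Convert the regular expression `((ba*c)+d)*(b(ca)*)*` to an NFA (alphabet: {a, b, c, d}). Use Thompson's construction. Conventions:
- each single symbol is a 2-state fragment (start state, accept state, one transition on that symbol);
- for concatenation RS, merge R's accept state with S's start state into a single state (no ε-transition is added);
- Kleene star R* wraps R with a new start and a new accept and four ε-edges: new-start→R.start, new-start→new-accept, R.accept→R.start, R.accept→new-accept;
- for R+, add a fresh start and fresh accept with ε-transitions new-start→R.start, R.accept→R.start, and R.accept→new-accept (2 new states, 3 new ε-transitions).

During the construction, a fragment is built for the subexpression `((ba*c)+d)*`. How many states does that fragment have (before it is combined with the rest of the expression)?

Fragment for `((ba*c)+d)*`:
Each of the 4 symbol leaves contributes a 2-state fragment.
  a* → 4 states
  ba*c → 6 states
  (ba*c)+ → 8 states
  (ba*c)+d → 9 states
  ((ba*c)+d)* → 11 states

11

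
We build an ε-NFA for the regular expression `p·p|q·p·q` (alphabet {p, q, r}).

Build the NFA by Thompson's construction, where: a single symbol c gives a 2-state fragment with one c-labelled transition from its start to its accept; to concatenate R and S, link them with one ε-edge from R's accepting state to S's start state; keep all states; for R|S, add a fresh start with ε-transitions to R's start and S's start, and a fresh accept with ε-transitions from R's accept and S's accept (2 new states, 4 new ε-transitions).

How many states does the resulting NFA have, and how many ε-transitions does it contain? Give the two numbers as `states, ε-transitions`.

12, 7

Per subexpression:
Each of the 5 symbol leaves contributes 2 states and 0 ε-transitions.
  p·p = 4 states, 1 ε-transition
  q·p·q = 6 states, 2 ε-transitions
  p·p|q·p·q = 12 states, 7 ε-transitions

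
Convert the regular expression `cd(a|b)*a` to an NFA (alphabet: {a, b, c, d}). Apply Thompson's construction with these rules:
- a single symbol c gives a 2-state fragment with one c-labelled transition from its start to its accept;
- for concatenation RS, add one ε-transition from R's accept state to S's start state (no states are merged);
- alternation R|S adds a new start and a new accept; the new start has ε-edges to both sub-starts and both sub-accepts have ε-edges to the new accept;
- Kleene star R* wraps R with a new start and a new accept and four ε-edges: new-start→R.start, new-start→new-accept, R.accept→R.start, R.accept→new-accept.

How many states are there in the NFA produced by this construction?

14

Bottom-up over the parse tree:
Each of the 5 symbol leaves contributes a 2-state fragment.
  a|b : 6 states
  (a|b)* : 8 states
  cd(a|b)*a : 14 states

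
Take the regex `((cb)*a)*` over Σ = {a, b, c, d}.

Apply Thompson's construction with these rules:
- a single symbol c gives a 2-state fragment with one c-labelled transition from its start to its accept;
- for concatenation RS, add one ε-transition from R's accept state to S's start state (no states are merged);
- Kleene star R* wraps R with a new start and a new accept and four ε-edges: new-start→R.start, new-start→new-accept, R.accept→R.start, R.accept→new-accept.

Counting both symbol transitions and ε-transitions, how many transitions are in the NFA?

13

Building bottom-up:
Each of the 3 symbol leaves contributes 1 transition (1 symbol, 0 ε).
  cb : 3 transitions (2 symbol, 1 ε)
  (cb)* : 7 transitions (2 symbol, 5 ε)
  (cb)*a : 9 transitions (3 symbol, 6 ε)
  ((cb)*a)* : 13 transitions (3 symbol, 10 ε)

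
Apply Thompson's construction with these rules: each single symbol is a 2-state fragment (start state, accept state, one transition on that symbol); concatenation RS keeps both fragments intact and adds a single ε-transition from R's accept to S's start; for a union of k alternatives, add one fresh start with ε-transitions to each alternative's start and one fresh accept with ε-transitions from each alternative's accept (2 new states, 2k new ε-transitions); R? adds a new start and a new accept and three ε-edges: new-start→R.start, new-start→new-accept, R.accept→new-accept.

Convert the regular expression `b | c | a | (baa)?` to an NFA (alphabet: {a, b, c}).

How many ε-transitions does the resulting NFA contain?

13

By structural recursion:
Each of the 6 symbol leaves contributes 0 ε-transitions.
  baa : 2 ε-transitions
  (baa)? : 5 ε-transitions
  b | c | a | (baa)? : 13 ε-transitions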